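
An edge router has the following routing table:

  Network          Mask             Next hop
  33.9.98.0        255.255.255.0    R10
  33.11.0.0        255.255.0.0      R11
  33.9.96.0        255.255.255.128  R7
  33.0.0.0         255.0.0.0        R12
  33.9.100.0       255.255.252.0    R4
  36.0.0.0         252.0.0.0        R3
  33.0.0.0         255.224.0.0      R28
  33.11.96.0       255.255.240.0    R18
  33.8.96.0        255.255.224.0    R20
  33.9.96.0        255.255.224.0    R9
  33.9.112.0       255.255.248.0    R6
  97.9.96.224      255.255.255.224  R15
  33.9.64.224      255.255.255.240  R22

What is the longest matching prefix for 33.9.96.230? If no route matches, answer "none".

33.9.96.0/19

Entries matching 33.9.96.230:
  33.0.0.0/8 (33.0.0.0 - 33.255.255.255)
  33.0.0.0/11 (33.0.0.0 - 33.31.255.255)
  33.9.96.0/19 (33.9.96.0 - 33.9.127.255)
Most specific is 33.9.96.0/19.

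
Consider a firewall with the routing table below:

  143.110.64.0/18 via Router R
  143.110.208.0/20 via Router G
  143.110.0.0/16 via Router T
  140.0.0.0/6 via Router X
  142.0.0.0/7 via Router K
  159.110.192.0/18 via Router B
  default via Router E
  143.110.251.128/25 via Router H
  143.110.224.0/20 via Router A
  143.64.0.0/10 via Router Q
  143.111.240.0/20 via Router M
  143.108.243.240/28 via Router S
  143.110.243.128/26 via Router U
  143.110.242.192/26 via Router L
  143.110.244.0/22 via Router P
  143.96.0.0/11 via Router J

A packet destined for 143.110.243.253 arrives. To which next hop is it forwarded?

Router T

Routes whose prefix contains 143.110.243.253:
  0.0.0.0/0 (default, matches everything) -> Router E
  140.0.0.0/6 (140.0.0.0 - 143.255.255.255) -> Router X
  142.0.0.0/7 (142.0.0.0 - 143.255.255.255) -> Router K
  143.64.0.0/10 (143.64.0.0 - 143.127.255.255) -> Router Q
  143.96.0.0/11 (143.96.0.0 - 143.127.255.255) -> Router J
  143.110.0.0/16 (143.110.0.0 - 143.110.255.255) -> Router T
More-specific entries that do NOT match:
  143.108.243.240/28 (143.108.243.240 - 143.108.243.255) does not contain 143.110.243.253
  143.110.243.128/26 (143.110.243.128 - 143.110.243.191) does not contain 143.110.243.253
  143.110.242.192/26 (143.110.242.192 - 143.110.242.255) does not contain 143.110.243.253
  143.110.251.128/25 (143.110.251.128 - 143.110.251.255) does not contain 143.110.243.253
  143.110.244.0/22 (143.110.244.0 - 143.110.247.255) does not contain 143.110.243.253
  143.110.208.0/20 (143.110.208.0 - 143.110.223.255) does not contain 143.110.243.253
  143.110.224.0/20 (143.110.224.0 - 143.110.239.255) does not contain 143.110.243.253
  143.111.240.0/20 (143.111.240.0 - 143.111.255.255) does not contain 143.110.243.253
  143.110.64.0/18 (143.110.64.0 - 143.110.127.255) does not contain 143.110.243.253
  159.110.192.0/18 (159.110.192.0 - 159.110.255.255) does not contain 143.110.243.253
Longest matching prefix is /16 -> next hop Router T.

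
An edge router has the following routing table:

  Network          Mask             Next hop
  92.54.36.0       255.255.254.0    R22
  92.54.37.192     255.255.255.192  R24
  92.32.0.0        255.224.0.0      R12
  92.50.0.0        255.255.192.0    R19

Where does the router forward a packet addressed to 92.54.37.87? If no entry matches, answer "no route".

R22

Routes whose prefix contains 92.54.37.87:
  92.32.0.0/11 (92.32.0.0 - 92.63.255.255) -> R12
  92.54.36.0/23 (92.54.36.0 - 92.54.37.255) -> R22
More-specific entries that do NOT match:
  92.54.37.192/26 (92.54.37.192 - 92.54.37.255) does not contain 92.54.37.87
Longest matching prefix is /23 -> next hop R22.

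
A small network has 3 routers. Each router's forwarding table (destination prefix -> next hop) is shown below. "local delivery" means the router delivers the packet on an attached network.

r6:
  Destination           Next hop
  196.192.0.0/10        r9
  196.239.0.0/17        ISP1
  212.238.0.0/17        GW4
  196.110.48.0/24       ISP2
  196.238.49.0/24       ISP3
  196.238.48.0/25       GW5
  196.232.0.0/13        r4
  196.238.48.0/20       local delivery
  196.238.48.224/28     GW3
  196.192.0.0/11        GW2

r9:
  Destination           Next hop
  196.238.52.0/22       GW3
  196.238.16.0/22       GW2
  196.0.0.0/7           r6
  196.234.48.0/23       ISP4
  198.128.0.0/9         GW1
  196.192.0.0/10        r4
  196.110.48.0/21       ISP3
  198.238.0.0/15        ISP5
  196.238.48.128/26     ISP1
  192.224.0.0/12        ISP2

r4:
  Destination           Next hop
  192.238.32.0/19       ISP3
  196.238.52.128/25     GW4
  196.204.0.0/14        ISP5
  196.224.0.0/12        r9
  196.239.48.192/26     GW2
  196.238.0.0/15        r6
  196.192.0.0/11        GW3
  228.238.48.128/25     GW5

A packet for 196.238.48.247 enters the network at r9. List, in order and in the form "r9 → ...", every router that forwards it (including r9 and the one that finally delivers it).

r9 → r4 → r6

At r9: longest match for 196.238.48.247 is 196.192.0.0/10 -> r4
At r4: longest match for 196.238.48.247 is 196.238.0.0/15 -> r6
At r6: longest match for 196.238.48.247 is 196.238.48.0/20 -> local delivery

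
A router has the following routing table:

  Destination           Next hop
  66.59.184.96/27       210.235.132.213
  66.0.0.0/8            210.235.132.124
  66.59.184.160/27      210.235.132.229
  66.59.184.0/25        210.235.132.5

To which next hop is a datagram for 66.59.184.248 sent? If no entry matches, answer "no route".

Routes whose prefix contains 66.59.184.248:
  66.0.0.0/8 (66.0.0.0 - 66.255.255.255) -> 210.235.132.124
More-specific entries that do NOT match:
  66.59.184.96/27 (66.59.184.96 - 66.59.184.127) does not contain 66.59.184.248
  66.59.184.160/27 (66.59.184.160 - 66.59.184.191) does not contain 66.59.184.248
  66.59.184.0/25 (66.59.184.0 - 66.59.184.127) does not contain 66.59.184.248
Longest matching prefix is /8 -> next hop 210.235.132.124.

210.235.132.124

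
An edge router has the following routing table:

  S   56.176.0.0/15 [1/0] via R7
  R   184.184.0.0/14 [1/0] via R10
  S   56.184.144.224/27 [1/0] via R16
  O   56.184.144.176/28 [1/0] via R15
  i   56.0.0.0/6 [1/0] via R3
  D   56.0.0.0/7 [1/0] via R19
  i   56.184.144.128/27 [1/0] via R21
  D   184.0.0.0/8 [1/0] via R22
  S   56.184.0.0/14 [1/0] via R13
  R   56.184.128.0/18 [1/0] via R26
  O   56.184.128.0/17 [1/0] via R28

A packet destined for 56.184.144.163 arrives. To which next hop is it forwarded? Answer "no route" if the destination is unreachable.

R26

Routes whose prefix contains 56.184.144.163:
  56.0.0.0/6 (56.0.0.0 - 59.255.255.255) -> R3
  56.0.0.0/7 (56.0.0.0 - 57.255.255.255) -> R19
  56.184.0.0/14 (56.184.0.0 - 56.187.255.255) -> R13
  56.184.128.0/17 (56.184.128.0 - 56.184.255.255) -> R28
  56.184.128.0/18 (56.184.128.0 - 56.184.191.255) -> R26
More-specific entries that do NOT match:
  56.184.144.176/28 (56.184.144.176 - 56.184.144.191) does not contain 56.184.144.163
  56.184.144.224/27 (56.184.144.224 - 56.184.144.255) does not contain 56.184.144.163
  56.184.144.128/27 (56.184.144.128 - 56.184.144.159) does not contain 56.184.144.163
Longest matching prefix is /18 -> next hop R26.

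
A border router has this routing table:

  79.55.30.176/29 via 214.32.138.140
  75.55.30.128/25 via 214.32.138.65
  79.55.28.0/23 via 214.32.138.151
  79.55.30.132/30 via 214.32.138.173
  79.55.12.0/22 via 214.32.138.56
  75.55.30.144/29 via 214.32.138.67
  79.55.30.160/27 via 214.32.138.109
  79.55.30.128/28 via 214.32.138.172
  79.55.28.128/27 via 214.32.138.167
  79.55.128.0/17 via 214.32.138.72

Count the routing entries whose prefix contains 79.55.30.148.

No listed prefix contains 79.55.30.148.
Total matching entries: 0.

0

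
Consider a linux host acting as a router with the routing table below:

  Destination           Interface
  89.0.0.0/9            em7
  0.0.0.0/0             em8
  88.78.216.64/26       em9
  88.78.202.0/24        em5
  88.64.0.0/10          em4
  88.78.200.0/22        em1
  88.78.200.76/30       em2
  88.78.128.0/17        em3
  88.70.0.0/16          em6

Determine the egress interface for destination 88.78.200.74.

Routes whose prefix contains 88.78.200.74:
  0.0.0.0/0 (default, matches everything) -> em8
  88.64.0.0/10 (88.64.0.0 - 88.127.255.255) -> em4
  88.78.128.0/17 (88.78.128.0 - 88.78.255.255) -> em3
  88.78.200.0/22 (88.78.200.0 - 88.78.203.255) -> em1
More-specific entries that do NOT match:
  88.78.200.76/30 (88.78.200.76 - 88.78.200.79) does not contain 88.78.200.74
  88.78.216.64/26 (88.78.216.64 - 88.78.216.127) does not contain 88.78.200.74
  88.78.202.0/24 (88.78.202.0 - 88.78.202.255) does not contain 88.78.200.74
Longest matching prefix is /22 -> interface em1.

em1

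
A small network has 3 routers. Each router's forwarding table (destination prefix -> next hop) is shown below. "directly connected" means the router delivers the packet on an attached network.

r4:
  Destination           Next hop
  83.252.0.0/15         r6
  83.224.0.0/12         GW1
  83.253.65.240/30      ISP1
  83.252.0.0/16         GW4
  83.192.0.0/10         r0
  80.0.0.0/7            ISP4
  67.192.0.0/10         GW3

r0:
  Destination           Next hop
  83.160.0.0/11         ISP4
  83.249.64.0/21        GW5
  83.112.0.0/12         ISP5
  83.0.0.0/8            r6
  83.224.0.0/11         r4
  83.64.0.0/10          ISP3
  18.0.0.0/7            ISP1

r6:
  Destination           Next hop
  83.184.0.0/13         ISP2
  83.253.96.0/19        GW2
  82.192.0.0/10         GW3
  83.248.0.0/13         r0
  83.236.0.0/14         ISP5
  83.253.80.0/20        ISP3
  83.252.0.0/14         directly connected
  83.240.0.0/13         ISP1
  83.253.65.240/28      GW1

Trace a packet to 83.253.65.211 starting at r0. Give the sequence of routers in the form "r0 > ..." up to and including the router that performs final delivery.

r0 > r4 > r6

At r0: longest match for 83.253.65.211 is 83.224.0.0/11 -> r4
At r4: longest match for 83.253.65.211 is 83.252.0.0/15 -> r6
At r6: longest match for 83.253.65.211 is 83.252.0.0/14 -> directly connected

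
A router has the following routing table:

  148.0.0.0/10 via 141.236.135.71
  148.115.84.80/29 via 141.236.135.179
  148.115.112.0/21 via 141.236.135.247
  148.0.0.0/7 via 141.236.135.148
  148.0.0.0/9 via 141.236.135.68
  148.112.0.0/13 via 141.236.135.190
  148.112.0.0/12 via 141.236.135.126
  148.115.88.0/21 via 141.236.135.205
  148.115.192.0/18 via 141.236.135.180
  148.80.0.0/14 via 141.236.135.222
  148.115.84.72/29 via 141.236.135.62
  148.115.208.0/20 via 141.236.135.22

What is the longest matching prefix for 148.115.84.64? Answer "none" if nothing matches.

148.112.0.0/13

Entries matching 148.115.84.64:
  148.0.0.0/7 (148.0.0.0 - 149.255.255.255)
  148.0.0.0/9 (148.0.0.0 - 148.127.255.255)
  148.112.0.0/12 (148.112.0.0 - 148.127.255.255)
  148.112.0.0/13 (148.112.0.0 - 148.119.255.255)
Most specific is 148.112.0.0/13.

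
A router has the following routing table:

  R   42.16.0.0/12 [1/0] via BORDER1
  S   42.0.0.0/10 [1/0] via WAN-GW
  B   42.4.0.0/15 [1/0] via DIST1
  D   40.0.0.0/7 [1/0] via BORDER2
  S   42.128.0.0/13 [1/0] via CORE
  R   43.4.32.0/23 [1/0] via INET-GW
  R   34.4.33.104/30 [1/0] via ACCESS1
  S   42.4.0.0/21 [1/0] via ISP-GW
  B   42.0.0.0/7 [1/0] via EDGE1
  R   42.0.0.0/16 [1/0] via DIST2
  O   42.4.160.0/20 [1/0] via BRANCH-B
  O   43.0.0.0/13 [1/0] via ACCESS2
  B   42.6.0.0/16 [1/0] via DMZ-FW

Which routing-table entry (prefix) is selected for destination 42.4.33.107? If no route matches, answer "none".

42.4.0.0/15

Entries matching 42.4.33.107:
  42.0.0.0/7 (42.0.0.0 - 43.255.255.255)
  42.0.0.0/10 (42.0.0.0 - 42.63.255.255)
  42.4.0.0/15 (42.4.0.0 - 42.5.255.255)
Most specific is 42.4.0.0/15.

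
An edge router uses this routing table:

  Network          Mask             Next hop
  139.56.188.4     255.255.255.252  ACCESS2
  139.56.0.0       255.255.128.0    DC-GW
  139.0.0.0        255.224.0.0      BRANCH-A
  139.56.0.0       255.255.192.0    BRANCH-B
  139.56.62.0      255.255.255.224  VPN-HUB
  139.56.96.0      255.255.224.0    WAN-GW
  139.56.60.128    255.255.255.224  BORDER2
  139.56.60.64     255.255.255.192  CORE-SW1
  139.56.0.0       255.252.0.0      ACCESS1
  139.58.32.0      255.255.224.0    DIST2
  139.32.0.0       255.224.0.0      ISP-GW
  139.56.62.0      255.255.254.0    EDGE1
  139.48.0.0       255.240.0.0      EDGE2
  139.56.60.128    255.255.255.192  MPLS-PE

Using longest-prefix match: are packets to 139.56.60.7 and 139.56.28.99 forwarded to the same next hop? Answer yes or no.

139.56.60.7: longest match 139.56.0.0/18 -> BRANCH-B
139.56.28.99: longest match 139.56.0.0/18 -> BRANCH-B

yes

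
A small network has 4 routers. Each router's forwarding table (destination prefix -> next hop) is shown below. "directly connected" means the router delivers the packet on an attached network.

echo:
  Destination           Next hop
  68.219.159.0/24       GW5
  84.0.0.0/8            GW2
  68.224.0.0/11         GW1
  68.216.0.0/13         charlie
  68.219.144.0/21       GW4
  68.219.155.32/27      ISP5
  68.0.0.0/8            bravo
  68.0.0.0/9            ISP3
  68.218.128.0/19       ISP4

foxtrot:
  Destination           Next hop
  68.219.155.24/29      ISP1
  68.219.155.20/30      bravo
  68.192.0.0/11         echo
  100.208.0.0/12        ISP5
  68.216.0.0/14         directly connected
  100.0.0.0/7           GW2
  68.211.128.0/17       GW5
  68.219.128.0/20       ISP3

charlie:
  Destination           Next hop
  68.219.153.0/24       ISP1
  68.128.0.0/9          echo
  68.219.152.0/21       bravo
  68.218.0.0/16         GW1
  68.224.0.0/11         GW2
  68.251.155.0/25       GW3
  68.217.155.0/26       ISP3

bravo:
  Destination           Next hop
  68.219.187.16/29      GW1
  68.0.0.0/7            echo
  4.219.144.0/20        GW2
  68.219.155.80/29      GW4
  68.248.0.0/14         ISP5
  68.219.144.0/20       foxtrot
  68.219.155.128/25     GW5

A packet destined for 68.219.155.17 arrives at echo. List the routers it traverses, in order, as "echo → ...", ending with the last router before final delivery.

At echo: longest match for 68.219.155.17 is 68.216.0.0/13 -> charlie
At charlie: longest match for 68.219.155.17 is 68.219.152.0/21 -> bravo
At bravo: longest match for 68.219.155.17 is 68.219.144.0/20 -> foxtrot
At foxtrot: longest match for 68.219.155.17 is 68.216.0.0/14 -> directly connected

echo → charlie → bravo → foxtrot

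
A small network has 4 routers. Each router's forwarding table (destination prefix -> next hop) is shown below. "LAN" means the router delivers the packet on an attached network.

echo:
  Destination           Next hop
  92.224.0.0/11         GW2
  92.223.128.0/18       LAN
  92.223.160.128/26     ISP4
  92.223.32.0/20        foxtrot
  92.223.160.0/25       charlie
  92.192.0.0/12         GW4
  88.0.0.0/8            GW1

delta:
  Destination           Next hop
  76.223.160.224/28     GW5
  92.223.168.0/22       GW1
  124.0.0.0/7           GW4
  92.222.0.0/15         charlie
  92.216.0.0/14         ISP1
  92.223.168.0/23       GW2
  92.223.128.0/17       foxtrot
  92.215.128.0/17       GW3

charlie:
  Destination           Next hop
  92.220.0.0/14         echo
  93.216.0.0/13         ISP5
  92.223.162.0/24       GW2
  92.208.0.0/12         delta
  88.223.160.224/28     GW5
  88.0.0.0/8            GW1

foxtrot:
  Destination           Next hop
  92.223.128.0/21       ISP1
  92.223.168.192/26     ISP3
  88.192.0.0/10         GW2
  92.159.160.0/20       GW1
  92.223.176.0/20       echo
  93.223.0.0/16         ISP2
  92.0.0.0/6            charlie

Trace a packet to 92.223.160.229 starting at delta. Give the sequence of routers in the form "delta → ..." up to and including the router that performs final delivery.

delta → foxtrot → charlie → echo

At delta: longest match for 92.223.160.229 is 92.223.128.0/17 -> foxtrot
At foxtrot: longest match for 92.223.160.229 is 92.0.0.0/6 -> charlie
At charlie: longest match for 92.223.160.229 is 92.220.0.0/14 -> echo
At echo: longest match for 92.223.160.229 is 92.223.128.0/18 -> LAN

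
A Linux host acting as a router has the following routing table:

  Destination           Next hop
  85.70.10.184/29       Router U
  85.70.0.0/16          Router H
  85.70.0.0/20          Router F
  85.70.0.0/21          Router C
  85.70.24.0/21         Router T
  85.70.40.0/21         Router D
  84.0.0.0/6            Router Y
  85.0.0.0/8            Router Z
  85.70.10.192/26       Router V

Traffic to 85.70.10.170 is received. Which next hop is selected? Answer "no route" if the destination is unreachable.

Router F

Routes whose prefix contains 85.70.10.170:
  84.0.0.0/6 (84.0.0.0 - 87.255.255.255) -> Router Y
  85.0.0.0/8 (85.0.0.0 - 85.255.255.255) -> Router Z
  85.70.0.0/16 (85.70.0.0 - 85.70.255.255) -> Router H
  85.70.0.0/20 (85.70.0.0 - 85.70.15.255) -> Router F
More-specific entries that do NOT match:
  85.70.10.184/29 (85.70.10.184 - 85.70.10.191) does not contain 85.70.10.170
  85.70.10.192/26 (85.70.10.192 - 85.70.10.255) does not contain 85.70.10.170
  85.70.0.0/21 (85.70.0.0 - 85.70.7.255) does not contain 85.70.10.170
  85.70.24.0/21 (85.70.24.0 - 85.70.31.255) does not contain 85.70.10.170
  85.70.40.0/21 (85.70.40.0 - 85.70.47.255) does not contain 85.70.10.170
Longest matching prefix is /20 -> next hop Router F.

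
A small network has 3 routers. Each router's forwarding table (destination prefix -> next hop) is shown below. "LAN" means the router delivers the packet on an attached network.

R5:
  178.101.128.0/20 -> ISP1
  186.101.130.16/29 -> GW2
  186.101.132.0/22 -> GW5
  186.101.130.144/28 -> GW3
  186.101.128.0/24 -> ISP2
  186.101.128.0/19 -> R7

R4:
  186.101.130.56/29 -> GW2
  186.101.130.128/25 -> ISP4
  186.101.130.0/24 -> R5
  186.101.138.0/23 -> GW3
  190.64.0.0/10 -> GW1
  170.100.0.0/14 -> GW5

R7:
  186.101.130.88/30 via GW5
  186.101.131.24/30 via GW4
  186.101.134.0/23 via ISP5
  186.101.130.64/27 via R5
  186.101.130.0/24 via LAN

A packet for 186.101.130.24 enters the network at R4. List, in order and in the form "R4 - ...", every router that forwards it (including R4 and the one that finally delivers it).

R4 - R5 - R7

At R4: longest match for 186.101.130.24 is 186.101.130.0/24 -> R5
At R5: longest match for 186.101.130.24 is 186.101.128.0/19 -> R7
At R7: longest match for 186.101.130.24 is 186.101.130.0/24 -> LAN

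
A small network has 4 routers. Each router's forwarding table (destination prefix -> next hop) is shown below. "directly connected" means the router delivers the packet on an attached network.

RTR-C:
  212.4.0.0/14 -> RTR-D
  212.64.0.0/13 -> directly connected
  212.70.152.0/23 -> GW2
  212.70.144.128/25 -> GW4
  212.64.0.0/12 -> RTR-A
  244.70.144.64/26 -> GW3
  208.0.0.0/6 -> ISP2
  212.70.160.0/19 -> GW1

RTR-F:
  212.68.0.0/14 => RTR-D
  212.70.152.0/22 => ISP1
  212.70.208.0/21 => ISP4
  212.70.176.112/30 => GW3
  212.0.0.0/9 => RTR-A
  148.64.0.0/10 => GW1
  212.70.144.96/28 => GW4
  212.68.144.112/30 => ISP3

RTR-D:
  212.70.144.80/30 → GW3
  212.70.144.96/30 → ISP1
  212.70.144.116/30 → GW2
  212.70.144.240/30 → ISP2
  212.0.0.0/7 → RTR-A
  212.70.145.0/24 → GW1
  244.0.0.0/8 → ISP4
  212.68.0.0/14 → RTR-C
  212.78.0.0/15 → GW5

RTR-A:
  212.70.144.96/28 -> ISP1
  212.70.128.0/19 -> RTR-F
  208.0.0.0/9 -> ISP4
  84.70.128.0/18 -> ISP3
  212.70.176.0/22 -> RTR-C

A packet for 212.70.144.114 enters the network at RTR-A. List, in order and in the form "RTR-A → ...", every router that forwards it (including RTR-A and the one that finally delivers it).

RTR-A → RTR-F → RTR-D → RTR-C

At RTR-A: longest match for 212.70.144.114 is 212.70.128.0/19 -> RTR-F
At RTR-F: longest match for 212.70.144.114 is 212.68.0.0/14 -> RTR-D
At RTR-D: longest match for 212.70.144.114 is 212.68.0.0/14 -> RTR-C
At RTR-C: longest match for 212.70.144.114 is 212.64.0.0/13 -> directly connected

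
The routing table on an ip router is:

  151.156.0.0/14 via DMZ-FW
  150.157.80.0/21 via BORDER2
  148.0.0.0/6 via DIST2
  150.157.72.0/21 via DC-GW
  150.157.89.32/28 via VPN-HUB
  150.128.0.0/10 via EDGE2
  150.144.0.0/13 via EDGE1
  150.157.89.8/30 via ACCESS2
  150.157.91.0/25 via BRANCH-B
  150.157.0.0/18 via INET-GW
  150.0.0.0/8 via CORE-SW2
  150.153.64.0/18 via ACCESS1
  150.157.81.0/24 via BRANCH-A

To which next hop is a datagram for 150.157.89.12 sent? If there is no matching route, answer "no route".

Routes whose prefix contains 150.157.89.12:
  148.0.0.0/6 (148.0.0.0 - 151.255.255.255) -> DIST2
  150.0.0.0/8 (150.0.0.0 - 150.255.255.255) -> CORE-SW2
  150.128.0.0/10 (150.128.0.0 - 150.191.255.255) -> EDGE2
More-specific entries that do NOT match:
  150.157.89.8/30 (150.157.89.8 - 150.157.89.11) does not contain 150.157.89.12
  150.157.89.32/28 (150.157.89.32 - 150.157.89.47) does not contain 150.157.89.12
  150.157.91.0/25 (150.157.91.0 - 150.157.91.127) does not contain 150.157.89.12
  150.157.81.0/24 (150.157.81.0 - 150.157.81.255) does not contain 150.157.89.12
  150.157.80.0/21 (150.157.80.0 - 150.157.87.255) does not contain 150.157.89.12
  150.157.72.0/21 (150.157.72.0 - 150.157.79.255) does not contain 150.157.89.12
  150.157.0.0/18 (150.157.0.0 - 150.157.63.255) does not contain 150.157.89.12
  150.153.64.0/18 (150.153.64.0 - 150.153.127.255) does not contain 150.157.89.12
  151.156.0.0/14 (151.156.0.0 - 151.159.255.255) does not contain 150.157.89.12
  150.144.0.0/13 (150.144.0.0 - 150.151.255.255) does not contain 150.157.89.12
Longest matching prefix is /10 -> next hop EDGE2.

EDGE2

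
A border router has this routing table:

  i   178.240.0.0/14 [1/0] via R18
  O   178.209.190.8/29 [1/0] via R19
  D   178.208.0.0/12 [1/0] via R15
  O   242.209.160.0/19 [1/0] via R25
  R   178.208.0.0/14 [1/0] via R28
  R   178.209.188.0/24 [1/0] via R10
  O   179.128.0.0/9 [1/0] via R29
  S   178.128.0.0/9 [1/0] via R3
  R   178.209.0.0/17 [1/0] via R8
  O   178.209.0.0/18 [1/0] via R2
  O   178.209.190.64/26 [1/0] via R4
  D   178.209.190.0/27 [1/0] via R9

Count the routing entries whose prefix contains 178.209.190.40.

3

Prefixes containing 178.209.190.40:
  178.128.0.0/9 (178.128.0.0 - 178.255.255.255)
  178.208.0.0/12 (178.208.0.0 - 178.223.255.255)
  178.208.0.0/14 (178.208.0.0 - 178.211.255.255)
Total matching entries: 3.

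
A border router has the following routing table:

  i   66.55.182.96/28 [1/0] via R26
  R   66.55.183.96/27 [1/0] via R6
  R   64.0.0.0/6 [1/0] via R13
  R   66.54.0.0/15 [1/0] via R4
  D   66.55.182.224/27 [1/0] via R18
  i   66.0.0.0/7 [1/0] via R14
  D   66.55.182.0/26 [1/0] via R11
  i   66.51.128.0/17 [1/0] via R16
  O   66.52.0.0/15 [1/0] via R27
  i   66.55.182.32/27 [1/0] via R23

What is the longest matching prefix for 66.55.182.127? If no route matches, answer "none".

Entries matching 66.55.182.127:
  64.0.0.0/6 (64.0.0.0 - 67.255.255.255)
  66.0.0.0/7 (66.0.0.0 - 67.255.255.255)
  66.54.0.0/15 (66.54.0.0 - 66.55.255.255)
Most specific is 66.54.0.0/15.

66.54.0.0/15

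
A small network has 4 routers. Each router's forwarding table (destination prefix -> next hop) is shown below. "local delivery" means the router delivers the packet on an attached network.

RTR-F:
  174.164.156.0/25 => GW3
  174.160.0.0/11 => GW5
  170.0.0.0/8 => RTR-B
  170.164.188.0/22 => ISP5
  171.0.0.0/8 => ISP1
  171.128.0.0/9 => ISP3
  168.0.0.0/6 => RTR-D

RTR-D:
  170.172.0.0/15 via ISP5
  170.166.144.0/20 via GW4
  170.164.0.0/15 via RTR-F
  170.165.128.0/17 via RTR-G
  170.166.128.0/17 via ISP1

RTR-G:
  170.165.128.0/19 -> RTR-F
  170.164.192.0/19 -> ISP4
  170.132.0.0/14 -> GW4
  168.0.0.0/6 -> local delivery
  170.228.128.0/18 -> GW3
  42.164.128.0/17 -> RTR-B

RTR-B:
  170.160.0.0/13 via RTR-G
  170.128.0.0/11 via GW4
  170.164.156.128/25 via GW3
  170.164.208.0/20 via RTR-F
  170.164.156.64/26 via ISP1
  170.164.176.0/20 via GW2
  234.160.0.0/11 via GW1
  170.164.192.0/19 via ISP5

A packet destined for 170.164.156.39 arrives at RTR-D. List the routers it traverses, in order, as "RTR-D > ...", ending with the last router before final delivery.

At RTR-D: longest match for 170.164.156.39 is 170.164.0.0/15 -> RTR-F
At RTR-F: longest match for 170.164.156.39 is 170.0.0.0/8 -> RTR-B
At RTR-B: longest match for 170.164.156.39 is 170.160.0.0/13 -> RTR-G
At RTR-G: longest match for 170.164.156.39 is 168.0.0.0/6 -> local delivery

RTR-D > RTR-F > RTR-B > RTR-G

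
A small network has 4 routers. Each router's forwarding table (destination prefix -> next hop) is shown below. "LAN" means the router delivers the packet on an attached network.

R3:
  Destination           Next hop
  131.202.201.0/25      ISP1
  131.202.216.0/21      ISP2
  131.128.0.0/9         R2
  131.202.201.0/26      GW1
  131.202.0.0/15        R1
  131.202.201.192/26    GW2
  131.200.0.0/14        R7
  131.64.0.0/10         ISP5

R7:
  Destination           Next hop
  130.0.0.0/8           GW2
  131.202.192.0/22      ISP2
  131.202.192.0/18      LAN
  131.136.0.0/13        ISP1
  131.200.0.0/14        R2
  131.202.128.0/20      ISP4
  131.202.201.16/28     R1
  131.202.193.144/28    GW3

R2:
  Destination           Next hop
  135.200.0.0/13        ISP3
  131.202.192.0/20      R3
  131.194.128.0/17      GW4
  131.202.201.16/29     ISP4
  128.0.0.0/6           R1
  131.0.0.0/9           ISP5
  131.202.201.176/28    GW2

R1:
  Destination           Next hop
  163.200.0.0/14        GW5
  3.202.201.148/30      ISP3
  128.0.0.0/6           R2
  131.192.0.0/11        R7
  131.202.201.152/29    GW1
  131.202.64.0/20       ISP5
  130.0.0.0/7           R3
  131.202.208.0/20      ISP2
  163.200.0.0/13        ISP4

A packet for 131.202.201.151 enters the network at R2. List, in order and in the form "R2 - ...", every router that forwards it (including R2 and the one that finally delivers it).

At R2: longest match for 131.202.201.151 is 131.202.192.0/20 -> R3
At R3: longest match for 131.202.201.151 is 131.202.0.0/15 -> R1
At R1: longest match for 131.202.201.151 is 131.192.0.0/11 -> R7
At R7: longest match for 131.202.201.151 is 131.202.192.0/18 -> LAN

R2 - R3 - R1 - R7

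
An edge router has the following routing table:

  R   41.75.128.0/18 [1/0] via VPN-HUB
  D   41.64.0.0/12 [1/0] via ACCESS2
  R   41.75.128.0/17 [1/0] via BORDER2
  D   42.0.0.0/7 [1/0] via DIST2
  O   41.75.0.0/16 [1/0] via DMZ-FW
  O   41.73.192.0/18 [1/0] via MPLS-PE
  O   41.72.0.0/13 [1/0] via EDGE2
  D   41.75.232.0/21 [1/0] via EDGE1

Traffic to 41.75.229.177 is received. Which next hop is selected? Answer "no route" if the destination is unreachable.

BORDER2

Routes whose prefix contains 41.75.229.177:
  41.64.0.0/12 (41.64.0.0 - 41.79.255.255) -> ACCESS2
  41.72.0.0/13 (41.72.0.0 - 41.79.255.255) -> EDGE2
  41.75.0.0/16 (41.75.0.0 - 41.75.255.255) -> DMZ-FW
  41.75.128.0/17 (41.75.128.0 - 41.75.255.255) -> BORDER2
More-specific entries that do NOT match:
  41.75.232.0/21 (41.75.232.0 - 41.75.239.255) does not contain 41.75.229.177
  41.75.128.0/18 (41.75.128.0 - 41.75.191.255) does not contain 41.75.229.177
  41.73.192.0/18 (41.73.192.0 - 41.73.255.255) does not contain 41.75.229.177
Longest matching prefix is /17 -> next hop BORDER2.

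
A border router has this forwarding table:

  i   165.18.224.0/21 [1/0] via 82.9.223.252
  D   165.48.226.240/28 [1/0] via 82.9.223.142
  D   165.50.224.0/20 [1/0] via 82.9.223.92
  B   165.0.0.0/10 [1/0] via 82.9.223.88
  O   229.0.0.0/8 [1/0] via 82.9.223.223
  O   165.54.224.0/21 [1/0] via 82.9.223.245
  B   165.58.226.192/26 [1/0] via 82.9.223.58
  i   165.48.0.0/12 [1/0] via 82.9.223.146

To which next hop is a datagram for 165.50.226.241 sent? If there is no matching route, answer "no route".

82.9.223.92

Routes whose prefix contains 165.50.226.241:
  165.0.0.0/10 (165.0.0.0 - 165.63.255.255) -> 82.9.223.88
  165.48.0.0/12 (165.48.0.0 - 165.63.255.255) -> 82.9.223.146
  165.50.224.0/20 (165.50.224.0 - 165.50.239.255) -> 82.9.223.92
More-specific entries that do NOT match:
  165.48.226.240/28 (165.48.226.240 - 165.48.226.255) does not contain 165.50.226.241
  165.58.226.192/26 (165.58.226.192 - 165.58.226.255) does not contain 165.50.226.241
  165.18.224.0/21 (165.18.224.0 - 165.18.231.255) does not contain 165.50.226.241
  165.54.224.0/21 (165.54.224.0 - 165.54.231.255) does not contain 165.50.226.241
Longest matching prefix is /20 -> next hop 82.9.223.92.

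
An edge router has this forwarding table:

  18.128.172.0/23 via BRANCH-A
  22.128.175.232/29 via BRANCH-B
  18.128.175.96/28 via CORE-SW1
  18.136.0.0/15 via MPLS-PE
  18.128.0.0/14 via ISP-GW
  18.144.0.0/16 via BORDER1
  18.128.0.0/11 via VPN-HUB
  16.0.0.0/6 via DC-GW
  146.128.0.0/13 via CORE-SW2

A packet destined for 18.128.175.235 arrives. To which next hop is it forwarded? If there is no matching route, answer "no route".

Routes whose prefix contains 18.128.175.235:
  16.0.0.0/6 (16.0.0.0 - 19.255.255.255) -> DC-GW
  18.128.0.0/11 (18.128.0.0 - 18.159.255.255) -> VPN-HUB
  18.128.0.0/14 (18.128.0.0 - 18.131.255.255) -> ISP-GW
More-specific entries that do NOT match:
  22.128.175.232/29 (22.128.175.232 - 22.128.175.239) does not contain 18.128.175.235
  18.128.175.96/28 (18.128.175.96 - 18.128.175.111) does not contain 18.128.175.235
  18.128.172.0/23 (18.128.172.0 - 18.128.173.255) does not contain 18.128.175.235
  18.144.0.0/16 (18.144.0.0 - 18.144.255.255) does not contain 18.128.175.235
  18.136.0.0/15 (18.136.0.0 - 18.137.255.255) does not contain 18.128.175.235
Longest matching prefix is /14 -> next hop ISP-GW.

ISP-GW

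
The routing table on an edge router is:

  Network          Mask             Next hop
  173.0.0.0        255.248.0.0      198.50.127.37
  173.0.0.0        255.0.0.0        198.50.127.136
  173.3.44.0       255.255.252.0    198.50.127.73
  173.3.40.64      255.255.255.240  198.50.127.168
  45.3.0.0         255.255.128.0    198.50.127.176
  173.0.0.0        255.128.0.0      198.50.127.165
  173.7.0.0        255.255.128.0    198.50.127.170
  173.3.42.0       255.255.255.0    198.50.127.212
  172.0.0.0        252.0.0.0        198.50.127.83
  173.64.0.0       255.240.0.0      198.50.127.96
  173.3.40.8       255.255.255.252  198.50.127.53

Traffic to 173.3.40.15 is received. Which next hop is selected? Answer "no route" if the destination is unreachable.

198.50.127.37

Routes whose prefix contains 173.3.40.15:
  172.0.0.0/6 (172.0.0.0 - 175.255.255.255) -> 198.50.127.83
  173.0.0.0/8 (173.0.0.0 - 173.255.255.255) -> 198.50.127.136
  173.0.0.0/9 (173.0.0.0 - 173.127.255.255) -> 198.50.127.165
  173.0.0.0/13 (173.0.0.0 - 173.7.255.255) -> 198.50.127.37
More-specific entries that do NOT match:
  173.3.40.8/30 (173.3.40.8 - 173.3.40.11) does not contain 173.3.40.15
  173.3.40.64/28 (173.3.40.64 - 173.3.40.79) does not contain 173.3.40.15
  173.3.42.0/24 (173.3.42.0 - 173.3.42.255) does not contain 173.3.40.15
  173.3.44.0/22 (173.3.44.0 - 173.3.47.255) does not contain 173.3.40.15
  45.3.0.0/17 (45.3.0.0 - 45.3.127.255) does not contain 173.3.40.15
  173.7.0.0/17 (173.7.0.0 - 173.7.127.255) does not contain 173.3.40.15
Longest matching prefix is /13 -> next hop 198.50.127.37.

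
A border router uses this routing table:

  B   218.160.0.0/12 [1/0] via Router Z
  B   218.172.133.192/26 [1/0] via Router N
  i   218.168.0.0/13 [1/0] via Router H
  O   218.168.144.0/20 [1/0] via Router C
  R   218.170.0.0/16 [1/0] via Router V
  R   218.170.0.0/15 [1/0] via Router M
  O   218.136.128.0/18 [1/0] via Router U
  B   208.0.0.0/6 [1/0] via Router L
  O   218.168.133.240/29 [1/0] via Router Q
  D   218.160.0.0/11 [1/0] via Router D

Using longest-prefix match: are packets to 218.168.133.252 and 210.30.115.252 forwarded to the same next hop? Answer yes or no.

no

218.168.133.252: longest match 218.168.0.0/13 -> Router H
210.30.115.252: longest match 208.0.0.0/6 -> Router L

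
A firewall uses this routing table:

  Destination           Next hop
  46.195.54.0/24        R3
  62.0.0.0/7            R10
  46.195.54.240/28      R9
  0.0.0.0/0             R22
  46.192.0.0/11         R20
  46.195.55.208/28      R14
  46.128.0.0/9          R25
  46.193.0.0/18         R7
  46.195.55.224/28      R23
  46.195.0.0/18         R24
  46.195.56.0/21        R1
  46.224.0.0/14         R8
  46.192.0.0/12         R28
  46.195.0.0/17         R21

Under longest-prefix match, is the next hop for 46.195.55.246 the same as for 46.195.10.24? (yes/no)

46.195.55.246: longest match 46.195.0.0/18 -> R24
46.195.10.24: longest match 46.195.0.0/18 -> R24

yes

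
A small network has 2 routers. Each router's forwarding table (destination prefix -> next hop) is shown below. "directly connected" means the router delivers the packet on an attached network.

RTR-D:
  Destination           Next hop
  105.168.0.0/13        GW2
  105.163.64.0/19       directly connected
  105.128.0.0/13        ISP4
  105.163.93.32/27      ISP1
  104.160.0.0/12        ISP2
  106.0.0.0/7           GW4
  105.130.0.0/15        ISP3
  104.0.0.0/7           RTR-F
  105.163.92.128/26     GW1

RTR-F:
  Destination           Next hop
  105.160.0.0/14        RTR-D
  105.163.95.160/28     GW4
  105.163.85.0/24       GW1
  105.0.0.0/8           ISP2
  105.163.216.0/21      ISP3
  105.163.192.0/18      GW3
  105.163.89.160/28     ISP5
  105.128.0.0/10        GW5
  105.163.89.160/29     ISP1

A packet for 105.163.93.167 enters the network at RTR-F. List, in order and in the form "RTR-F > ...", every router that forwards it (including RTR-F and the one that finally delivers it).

At RTR-F: longest match for 105.163.93.167 is 105.160.0.0/14 -> RTR-D
At RTR-D: longest match for 105.163.93.167 is 105.163.64.0/19 -> directly connected

RTR-F > RTR-D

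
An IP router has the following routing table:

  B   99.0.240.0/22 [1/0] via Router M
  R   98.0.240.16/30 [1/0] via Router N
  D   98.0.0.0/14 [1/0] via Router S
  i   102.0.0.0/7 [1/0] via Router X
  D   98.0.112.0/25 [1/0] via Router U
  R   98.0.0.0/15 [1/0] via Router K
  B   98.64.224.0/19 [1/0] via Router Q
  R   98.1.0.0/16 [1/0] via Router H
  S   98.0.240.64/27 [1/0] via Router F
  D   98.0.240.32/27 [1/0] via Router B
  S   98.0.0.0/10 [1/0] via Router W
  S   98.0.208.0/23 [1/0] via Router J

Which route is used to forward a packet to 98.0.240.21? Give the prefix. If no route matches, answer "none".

Entries matching 98.0.240.21:
  98.0.0.0/10 (98.0.0.0 - 98.63.255.255)
  98.0.0.0/14 (98.0.0.0 - 98.3.255.255)
  98.0.0.0/15 (98.0.0.0 - 98.1.255.255)
Most specific is 98.0.0.0/15.

98.0.0.0/15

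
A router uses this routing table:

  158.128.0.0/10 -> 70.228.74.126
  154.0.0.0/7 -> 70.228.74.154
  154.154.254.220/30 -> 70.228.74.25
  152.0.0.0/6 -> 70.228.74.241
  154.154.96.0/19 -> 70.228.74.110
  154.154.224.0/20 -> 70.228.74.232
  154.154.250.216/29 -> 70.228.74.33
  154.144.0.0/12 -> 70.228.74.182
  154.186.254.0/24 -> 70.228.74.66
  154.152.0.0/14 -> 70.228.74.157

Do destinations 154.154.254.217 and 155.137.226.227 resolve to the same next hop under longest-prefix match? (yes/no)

no

154.154.254.217: longest match 154.152.0.0/14 -> 70.228.74.157
155.137.226.227: longest match 154.0.0.0/7 -> 70.228.74.154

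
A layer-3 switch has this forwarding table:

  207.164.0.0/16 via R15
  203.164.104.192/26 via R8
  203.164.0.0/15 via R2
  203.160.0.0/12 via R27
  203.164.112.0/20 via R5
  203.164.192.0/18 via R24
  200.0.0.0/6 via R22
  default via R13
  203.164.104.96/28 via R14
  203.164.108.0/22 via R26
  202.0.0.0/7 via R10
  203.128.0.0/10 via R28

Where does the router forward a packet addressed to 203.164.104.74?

Routes whose prefix contains 203.164.104.74:
  0.0.0.0/0 (default, matches everything) -> R13
  200.0.0.0/6 (200.0.0.0 - 203.255.255.255) -> R22
  202.0.0.0/7 (202.0.0.0 - 203.255.255.255) -> R10
  203.128.0.0/10 (203.128.0.0 - 203.191.255.255) -> R28
  203.160.0.0/12 (203.160.0.0 - 203.175.255.255) -> R27
  203.164.0.0/15 (203.164.0.0 - 203.165.255.255) -> R2
More-specific entries that do NOT match:
  203.164.104.96/28 (203.164.104.96 - 203.164.104.111) does not contain 203.164.104.74
  203.164.104.192/26 (203.164.104.192 - 203.164.104.255) does not contain 203.164.104.74
  203.164.108.0/22 (203.164.108.0 - 203.164.111.255) does not contain 203.164.104.74
  203.164.112.0/20 (203.164.112.0 - 203.164.127.255) does not contain 203.164.104.74
  203.164.192.0/18 (203.164.192.0 - 203.164.255.255) does not contain 203.164.104.74
  207.164.0.0/16 (207.164.0.0 - 207.164.255.255) does not contain 203.164.104.74
Longest matching prefix is /15 -> next hop R2.

R2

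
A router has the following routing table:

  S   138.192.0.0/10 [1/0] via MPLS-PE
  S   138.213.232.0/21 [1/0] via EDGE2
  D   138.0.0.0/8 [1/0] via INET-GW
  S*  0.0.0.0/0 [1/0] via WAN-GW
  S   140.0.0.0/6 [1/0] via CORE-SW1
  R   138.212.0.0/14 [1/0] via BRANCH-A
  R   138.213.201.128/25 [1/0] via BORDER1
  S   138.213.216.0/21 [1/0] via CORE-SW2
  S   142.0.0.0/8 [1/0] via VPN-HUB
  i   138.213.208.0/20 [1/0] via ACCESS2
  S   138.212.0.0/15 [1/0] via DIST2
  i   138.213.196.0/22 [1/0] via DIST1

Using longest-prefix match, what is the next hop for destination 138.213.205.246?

Routes whose prefix contains 138.213.205.246:
  0.0.0.0/0 (default, matches everything) -> WAN-GW
  138.0.0.0/8 (138.0.0.0 - 138.255.255.255) -> INET-GW
  138.192.0.0/10 (138.192.0.0 - 138.255.255.255) -> MPLS-PE
  138.212.0.0/14 (138.212.0.0 - 138.215.255.255) -> BRANCH-A
  138.212.0.0/15 (138.212.0.0 - 138.213.255.255) -> DIST2
More-specific entries that do NOT match:
  138.213.201.128/25 (138.213.201.128 - 138.213.201.255) does not contain 138.213.205.246
  138.213.196.0/22 (138.213.196.0 - 138.213.199.255) does not contain 138.213.205.246
  138.213.232.0/21 (138.213.232.0 - 138.213.239.255) does not contain 138.213.205.246
  138.213.216.0/21 (138.213.216.0 - 138.213.223.255) does not contain 138.213.205.246
  138.213.208.0/20 (138.213.208.0 - 138.213.223.255) does not contain 138.213.205.246
Longest matching prefix is /15 -> next hop DIST2.

DIST2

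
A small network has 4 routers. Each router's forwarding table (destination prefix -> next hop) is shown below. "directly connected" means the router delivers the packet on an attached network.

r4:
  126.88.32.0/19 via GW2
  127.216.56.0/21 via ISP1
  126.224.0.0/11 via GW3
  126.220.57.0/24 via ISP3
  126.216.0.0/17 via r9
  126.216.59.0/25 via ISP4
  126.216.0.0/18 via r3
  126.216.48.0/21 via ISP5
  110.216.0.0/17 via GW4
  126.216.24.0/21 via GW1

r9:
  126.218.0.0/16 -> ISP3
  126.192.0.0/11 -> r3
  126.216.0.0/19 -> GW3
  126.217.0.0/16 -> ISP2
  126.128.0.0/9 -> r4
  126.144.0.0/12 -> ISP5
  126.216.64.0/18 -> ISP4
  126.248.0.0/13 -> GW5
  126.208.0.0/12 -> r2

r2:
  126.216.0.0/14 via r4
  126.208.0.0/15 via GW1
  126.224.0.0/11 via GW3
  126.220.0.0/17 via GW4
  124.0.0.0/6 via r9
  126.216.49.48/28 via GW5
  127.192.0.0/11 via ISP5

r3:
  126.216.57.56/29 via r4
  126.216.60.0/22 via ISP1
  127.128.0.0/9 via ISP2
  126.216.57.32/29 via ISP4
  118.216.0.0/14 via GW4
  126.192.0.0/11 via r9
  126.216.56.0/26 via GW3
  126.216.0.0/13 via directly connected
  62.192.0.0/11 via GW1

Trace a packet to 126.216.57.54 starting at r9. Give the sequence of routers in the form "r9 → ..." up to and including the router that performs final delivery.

At r9: longest match for 126.216.57.54 is 126.208.0.0/12 -> r2
At r2: longest match for 126.216.57.54 is 126.216.0.0/14 -> r4
At r4: longest match for 126.216.57.54 is 126.216.0.0/18 -> r3
At r3: longest match for 126.216.57.54 is 126.216.0.0/13 -> directly connected

r9 → r2 → r4 → r3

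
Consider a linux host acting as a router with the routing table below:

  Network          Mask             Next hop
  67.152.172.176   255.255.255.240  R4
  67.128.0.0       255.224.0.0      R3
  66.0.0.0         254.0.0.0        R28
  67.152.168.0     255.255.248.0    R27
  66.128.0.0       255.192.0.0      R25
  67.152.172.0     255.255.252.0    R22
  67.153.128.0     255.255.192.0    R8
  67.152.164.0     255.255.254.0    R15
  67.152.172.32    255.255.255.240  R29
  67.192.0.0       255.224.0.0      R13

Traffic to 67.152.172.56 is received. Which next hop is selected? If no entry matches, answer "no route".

R22

Routes whose prefix contains 67.152.172.56:
  66.0.0.0/7 (66.0.0.0 - 67.255.255.255) -> R28
  67.128.0.0/11 (67.128.0.0 - 67.159.255.255) -> R3
  67.152.168.0/21 (67.152.168.0 - 67.152.175.255) -> R27
  67.152.172.0/22 (67.152.172.0 - 67.152.175.255) -> R22
More-specific entries that do NOT match:
  67.152.172.176/28 (67.152.172.176 - 67.152.172.191) does not contain 67.152.172.56
  67.152.172.32/28 (67.152.172.32 - 67.152.172.47) does not contain 67.152.172.56
  67.152.164.0/23 (67.152.164.0 - 67.152.165.255) does not contain 67.152.172.56
Longest matching prefix is /22 -> next hop R22.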